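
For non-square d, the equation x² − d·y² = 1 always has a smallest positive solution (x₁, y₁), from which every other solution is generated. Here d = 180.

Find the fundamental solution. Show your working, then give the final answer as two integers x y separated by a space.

161 12

[13; 2,2,2,26] for √180; ℓ=4 ⇒ convergent index 3
k=0  a_k=13  p_k/q_k = 13/1
k=1  a_k=2  p_k/q_k = 27/2
k=2  a_k=2  p_k/q_k = 67/5
k=3  a_k=2  p_k/q_k = 161/12
→ (161, 12).  Check: 161²=25921, 180·12²=25920, difference 1.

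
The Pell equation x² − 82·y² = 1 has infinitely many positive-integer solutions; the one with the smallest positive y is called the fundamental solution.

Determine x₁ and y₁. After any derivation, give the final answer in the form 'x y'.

163 18

√82 = [9; 18, …], period ℓ=1 (odd) → k=1
i=0: a=9 ⇒ p=9, q=1
i=1: a=18 ⇒ p=163, q=18
→ (163, 18).  Check: 163²=26569, 82·18²=26568, difference 1.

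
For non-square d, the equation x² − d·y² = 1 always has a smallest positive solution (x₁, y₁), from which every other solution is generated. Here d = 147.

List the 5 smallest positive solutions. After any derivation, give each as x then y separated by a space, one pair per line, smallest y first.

d=147: √d = [12; 8,24] (ℓ=2, even), read p_1/q_1
k=0  a_k=12  p_k/q_k = 12/1
k=1  a_k=8  p_k/q_k = 97/8
(x₁, y₁) = (97, 8);  97² − 147·8² = 1 ✓
n=2: (97,8)∘(97,8) = (97·97+147·8·8, 97·8+8·97) = (18817,1552)
n=3: (18817,1552)∘(97,8) = (97·18817+147·8·1552, 97·1552+8·18817) = (3650401,301080)
n=4: (3650401,301080)∘(97,8) = (97·3650401+147·8·301080, 97·301080+8·3650401) = (708158977,58407968)
n=5: (708158977,58407968)∘(97,8) = (97·708158977+147·8·58407968, 97·58407968+8·708158977) = (137379191137,11330844712)

97 8
18817 1552
3650401 301080
708158977 58407968
137379191137 11330844712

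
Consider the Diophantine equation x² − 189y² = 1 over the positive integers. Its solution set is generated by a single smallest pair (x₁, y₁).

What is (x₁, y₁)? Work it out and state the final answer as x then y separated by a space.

d=189: √d = [13; 1,2,1,26] (ℓ=4, even), read p_3/q_3
a_0=13:  p_0=13·1+0=13,  q_0=13·0+1=1
a_1=1:  p_1=1·13+1=14,  q_1=1·1+0=1
a_2=2:  p_2=2·14+13=41,  q_2=2·1+1=3
a_3=1:  p_3=1·41+14=55,  q_3=1·3+1=4
fundamental: x₁=55, y₁=4  (since 3025 − 189·16 = 1)

55 4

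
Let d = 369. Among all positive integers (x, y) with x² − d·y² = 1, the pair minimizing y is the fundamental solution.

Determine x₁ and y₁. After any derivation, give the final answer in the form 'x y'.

8396801 437120

d=369: √d = [19; 4,1,3,2,7,4,7,2,3,1,4,38] (ℓ=12, even), read p_11/q_11
i=0: a=19 ⇒ p=19, q=1
…
i=2: a=1 ⇒ p=96, q=5
…
i=5: a=7 ⇒ p=6147, q=320
i=6: a=4 ⇒ p=25414, q=1323
i=7: a=7 ⇒ p=184045, q=9581
…
i=9: a=3 ⇒ p=1364557, q=71036
i=10: a=1 ⇒ p=1758061, q=91521
i=11: a=4 ⇒ p=8396801, q=437120
→ (8396801, 437120).  Check: 8396801²=70506267033601, 369·437120²=70506267033600, difference 1.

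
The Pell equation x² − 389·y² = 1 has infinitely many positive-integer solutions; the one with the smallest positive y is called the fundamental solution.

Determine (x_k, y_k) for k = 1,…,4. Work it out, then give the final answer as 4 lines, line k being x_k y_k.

[19; 1,2,1,1,1,1,2,1,38] for √389; ℓ=9 ⇒ convergent index 17
i=0: a=19 ⇒ p=19, q=1
…
i=6: a=1 ⇒ p=355, q=18
…
i=9: a=38 ⇒ p=49643, q=2517
…
i=11: a=2 ⇒ p=151493, q=7681
…
i=16: a=2 ⇒ p=2376809, q=120509
i=17: a=1 ⇒ p=3287049, q=166660
(x₁, y₁) = (3287049, 166660);  3287049² − 389·166660² = 1 ✓
k=2:  x_2 = 3287049·3287049+389·166660·166660 = 21609382256801,  y_2 = 3287049·166660+166660·3287049 = 1095639172680
k=3:  x_3 = 3287049·21609382256801+389·166660·1095639172680 = 142062196675667653449,  y_3 = 3287049·1095639172680+166660·21609382256801 = 7202839293837075980
k=4:  x_4 = 3287049·142062196675667653449+389·166660·7202839293837075980 = 933930803041091759821507201,  y_4 = 3287049·7202839293837075980+166660·142062196675667653449 = 47352171395934637886793360

3287049 166660
21609382256801 1095639172680
142062196675667653449 7202839293837075980
933930803041091759821507201 47352171395934637886793360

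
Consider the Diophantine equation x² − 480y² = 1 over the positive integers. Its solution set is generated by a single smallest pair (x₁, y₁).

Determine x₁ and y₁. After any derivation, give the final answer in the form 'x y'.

241 11

√480 = [21; 1,9,1,42, …], period ℓ=4 (even) → k=3
i=0: a=21 ⇒ p=21, q=1
i=1: a=1 ⇒ p=22, q=1
i=2: a=9 ⇒ p=219, q=10
i=3: a=1 ⇒ p=241, q=11
(x₁, y₁) = (241, 11);  241² − 480·11² = 1 ✓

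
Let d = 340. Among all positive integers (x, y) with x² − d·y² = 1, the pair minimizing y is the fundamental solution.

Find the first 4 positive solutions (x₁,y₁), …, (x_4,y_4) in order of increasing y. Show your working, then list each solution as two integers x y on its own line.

√340 → a₀=18, period (2,3,1,1,1,…,3,2,36); ℓ=14 even so k=13
step 0: (18, 1)  from 18·(1,0) + (0,1)
step 1: (37, 2)  from 2·(18,1) + (1,0)
step 2: (129, 7)  from 3·(37,2) + (18,1)
step 3: (166, 9)  from 1·(129,7) + (37,2)
…
step 5: (461, 25)  from 1·(295,16) + (166,9)
step 6: (756, 41)  from 1·(461,25) + (295,16)
step 7: (6509, 353)  from 8·(756,41) + (461,25)
…
step 10: (21039, 1141)  from 1·(13774,747) + (7265,394)
step 11: (34813, 1888)  from 1·(21039,1141) + (13774,747)
step 12: (125478, 6805)  from 3·(34813,1888) + (21039,1141)
step 13: (285769, 15498)  from 2·(125478,6805) + (34813,1888)
→ (285769, 15498).  Check: 285769²=81663921361, 340·15498²=81663921360, difference 1.
(x_2, y_2) = (285769·285769 + 340·15498·15498, 285769·15498 + 15498·285769) = (163327842721, 8857695924)
(x_3, y_3) = (285769·163327842721 + 340·15498·8857695924, 285769·8857695924 + 15498·163327842721) = (93348068572789129, 5062509812995614)
(x_4, y_4) = (285769·93348068572789129 + 340·15498·5062509812995614, 285769·5062509812995614 + 15498·93348068572789129) = (53351968415791425367681, 2893416733491029538408)

285769 15498
163327842721 8857695924
93348068572789129 5062509812995614
53351968415791425367681 2893416733491029538408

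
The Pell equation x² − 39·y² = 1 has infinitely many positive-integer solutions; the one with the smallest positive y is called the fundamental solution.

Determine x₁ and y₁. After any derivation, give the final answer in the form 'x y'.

√39 = [6; 4,12, …], period ℓ=2 (even) → k=1
a_0=6:  p_0=6·1+0=6,  q_0=6·0+1=1
a_1=4:  p_1=4·6+1=25,  q_1=4·1+0=4
→ (25, 4).  Check: 25²=625, 39·4²=624, difference 1.

25 4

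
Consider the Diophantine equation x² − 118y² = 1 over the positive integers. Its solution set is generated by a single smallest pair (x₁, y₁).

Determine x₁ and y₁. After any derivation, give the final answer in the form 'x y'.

√118 = [10; 1,6,3,2,10,2,3,6,1,20, …], period ℓ=10 (even) → k=9
i=0: a=10 ⇒ p=10, q=1
i=1: a=1 ⇒ p=11, q=1
…
i=6: a=2 ⇒ p=12112, q=1115
…
i=8: a=6 ⇒ p=264802, q=24377
i=9: a=1 ⇒ p=306917, q=28254
→ (306917, 28254).  Check: 306917²=94198044889, 118·28254²=94198044888, difference 1.

306917 28254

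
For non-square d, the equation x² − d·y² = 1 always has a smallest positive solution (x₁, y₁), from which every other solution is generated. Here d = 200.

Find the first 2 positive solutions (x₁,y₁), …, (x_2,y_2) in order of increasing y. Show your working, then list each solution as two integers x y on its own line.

99 7
19601 1386

√200 = [14; 7,28, …], period ℓ=2 (even) → k=1
i=0: a=14 ⇒ p=14, q=1
i=1: a=7 ⇒ p=99, q=7
fundamental: x₁=99, y₁=7  (since 9801 − 200·49 = 1)
k=2:  x_2 = 99·99+200·7·7 = 19601,  y_2 = 99·7+7·99 = 1386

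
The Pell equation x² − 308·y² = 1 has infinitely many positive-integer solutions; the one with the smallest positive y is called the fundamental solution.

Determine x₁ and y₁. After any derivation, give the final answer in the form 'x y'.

351 20

√308 = [17; 1,1,4,1,1,34, …], period ℓ=6 (even) → k=5
i=0: a=17 ⇒ p=17, q=1
i=1: a=1 ⇒ p=18, q=1
i=2: a=1 ⇒ p=35, q=2
…
i=4: a=1 ⇒ p=193, q=11
i=5: a=1 ⇒ p=351, q=20
(x₁, y₁) = (351, 20);  351² − 308·20² = 1 ✓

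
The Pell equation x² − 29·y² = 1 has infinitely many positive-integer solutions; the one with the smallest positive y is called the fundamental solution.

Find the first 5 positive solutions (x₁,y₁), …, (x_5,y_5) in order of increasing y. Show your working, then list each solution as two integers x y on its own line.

9801 1820
192119201 35675640
3765920568201 699313893460
73819574785756801 13707950903927280
1447011301184484245001 268703252919468649100

√29 = [5; 2,1,1,2,10, …], period ℓ=5 (odd) → k=9
step 0: (5, 1)  from 5·(1,0) + (0,1)
step 1: (11, 2)  from 2·(5,1) + (1,0)
step 2: (16, 3)  from 1·(11,2) + (5,1)
step 3: (27, 5)  from 1·(16,3) + (11,2)
step 4: (70, 13)  from 2·(27,5) + (16,3)
…
step 6: (1524, 283)  from 2·(727,135) + (70,13)
…
step 8: (3775, 701)  from 1·(2251,418) + (1524,283)
step 9: (9801, 1820)  from 2·(3775,701) + (2251,418)
→ (9801, 1820).  Check: 9801²=96059601, 29·1820²=96059600, difference 1.
(x_2, y_2) = (9801·9801 + 29·1820·1820, 9801·1820 + 1820·9801) = (192119201, 35675640)
(x_3, y_3) = (9801·192119201 + 29·1820·35675640, 9801·35675640 + 1820·192119201) = (3765920568201, 699313893460)
(x_4, y_4) = (9801·3765920568201 + 29·1820·699313893460, 9801·699313893460 + 1820·3765920568201) = (73819574785756801, 13707950903927280)
(x_5, y_5) = (9801·73819574785756801 + 29·1820·13707950903927280, 9801·13707950903927280 + 1820·73819574785756801) = (1447011301184484245001, 268703252919468649100)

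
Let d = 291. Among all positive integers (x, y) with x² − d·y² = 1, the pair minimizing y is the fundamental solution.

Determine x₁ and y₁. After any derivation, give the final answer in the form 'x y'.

290 17

√291 = [17; 17,34, …], period ℓ=2 (even) → k=1
i=0: a=17 ⇒ p=17, q=1
i=1: a=17 ⇒ p=290, q=17
→ (290, 17).  Check: 290²=84100, 291·17²=84099, difference 1.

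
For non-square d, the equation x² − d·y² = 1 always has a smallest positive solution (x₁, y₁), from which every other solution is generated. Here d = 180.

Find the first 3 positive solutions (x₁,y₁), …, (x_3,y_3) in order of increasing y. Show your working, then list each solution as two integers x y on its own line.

161 12
51841 3864
16692641 1244196

√180 = [13; 2,2,2,26, …], period ℓ=4 (even) → k=3
k=0  a_k=13  p_k/q_k = 13/1
k=1  a_k=2  p_k/q_k = 27/2
k=2  a_k=2  p_k/q_k = 67/5
k=3  a_k=2  p_k/q_k = 161/12
→ (161, 12).  Check: 161²=25921, 180·12²=25920, difference 1.
(x_2, y_2) = (161·161 + 180·12·12, 161·12 + 12·161) = (51841, 3864)
(x_3, y_3) = (161·51841 + 180·12·3864, 161·3864 + 12·51841) = (16692641, 1244196)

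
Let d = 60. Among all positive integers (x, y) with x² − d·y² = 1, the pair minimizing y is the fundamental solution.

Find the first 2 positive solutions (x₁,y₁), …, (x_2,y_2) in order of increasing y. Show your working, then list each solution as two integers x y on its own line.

31 4
1921 248

[7; 1,2,1,14] for √60; ℓ=4 ⇒ convergent index 3
i=0: a=7 ⇒ p=7, q=1
i=1: a=1 ⇒ p=8, q=1
i=2: a=2 ⇒ p=23, q=3
i=3: a=1 ⇒ p=31, q=4
→ (31, 4).  Check: 31²=961, 60·4²=960, difference 1.
k=2:  x_2 = 31·31+60·4·4 = 1921,  y_2 = 31·4+4·31 = 248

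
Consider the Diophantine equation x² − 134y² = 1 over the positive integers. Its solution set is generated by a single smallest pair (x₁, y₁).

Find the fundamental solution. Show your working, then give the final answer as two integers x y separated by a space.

√134 → a₀=11, period (1,1,2,1,3,…,1,1,22); ℓ=14 even so k=13
i=0: a=11 ⇒ p=11, q=1
i=1: a=1 ⇒ p=12, q=1
i=2: a=1 ⇒ p=23, q=2
…
i=4: a=1 ⇒ p=81, q=7
i=5: a=3 ⇒ p=301, q=26
…
i=8: a=1 ⇒ p=4503, q=389
i=9: a=3 ⇒ p=17630, q=1523
i=10: a=1 ⇒ p=22133, q=1912
i=11: a=2 ⇒ p=61896, q=5347
i=12: a=1 ⇒ p=84029, q=7259
i=13: a=1 ⇒ p=145925, q=12606
(x₁, y₁) = (145925, 12606);  145925² − 134·12606² = 1 ✓

145925 12606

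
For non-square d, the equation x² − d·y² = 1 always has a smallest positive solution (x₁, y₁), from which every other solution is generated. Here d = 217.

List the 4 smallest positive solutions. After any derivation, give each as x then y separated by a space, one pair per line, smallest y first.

3844063 260952
29553640695937 2006231855952
227212113429087499999 15424163293772565000
1746835356769087211376615937 118582910847096488831334048

√217 = [14; 1,2,1,2,1,…,2,1,28, …], period ℓ=16 (even) → k=15
a_0=14:  p_0=14·1+0=14,  q_0=14·0+1=1
…
a_4=2:  p_4=2·59+44=162,  q_4=2·4+3=11
…
a_10=1:  p_10=1·139163+15055=154218,  q_10=1·9447+1022=10469
…
a_12=2:  p_12=2·293381+154218=740980,  q_12=2·19916+10469=50301
a_13=1:  p_13=1·740980+293381=1034361,  q_13=1·50301+19916=70217
a_14=2:  p_14=2·1034361+740980=2809702,  q_14=2·70217+50301=190735
a_15=1:  p_15=1·2809702+1034361=3844063,  q_15=1·190735+70217=260952
→ (3844063, 260952).  Check: 3844063²=14776820347969, 217·260952²=14776820347968, difference 1.
(3844063+260952√217)^2 = 29553640695937 + 2006231855952√217
(3844063+260952√217)^3 = 227212113429087499999 + 15424163293772565000√217
(3844063+260952√217)^4 = 1746835356769087211376615937 + 118582910847096488831334048√217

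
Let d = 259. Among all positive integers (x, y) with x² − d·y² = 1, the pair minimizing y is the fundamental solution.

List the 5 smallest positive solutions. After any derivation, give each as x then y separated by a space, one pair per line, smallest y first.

d=259: √d = [16; 10,1,2,3,4,3,2,1,10,32] (ℓ=10, even), read p_9/q_9
k=0  a_k=16  p_k/q_k = 16/1
k=1  a_k=10  p_k/q_k = 161/10
…
k=4  a_k=3  p_k/q_k = 1722/107
k=5  a_k=4  p_k/q_k = 7403/460
…
k=8  a_k=1  p_k/q_k = 79196/4921
k=9  a_k=10  p_k/q_k = 847225/52644
(x₁, y₁) = (847225, 52644);  847225² − 259·52644² = 1 ✓
k=2:  x_2 = 847225·847225+259·52644·52644 = 1435580401249,  y_2 = 847225·52644+52644·847225 = 89202625800
k=3:  x_3 = 847225·1435580401249+259·52644·89202625800 = 2432519210895520825,  y_3 = 847225·89202625800+52644·1435580401249 = 151149389286757356
k=4:  x_4 = 847225·2432519210895520825+259·52644·151149389286757356 = 4121782176900479681520001,  y_4 = 847225·151149389286757356+52644·2432519210895520825 = 256115082676856799248400
k=5:  x_5 = 847225·4121782176900479681520001+259·52644·256115082676856799248400 = 6984153809646585277140670173625,  y_5 = 847225·256115082676856799248400+52644·4121782176900479681520001 = 433974201841648854097164622644

847225 52644
1435580401249 89202625800
2432519210895520825 151149389286757356
4121782176900479681520001 256115082676856799248400
6984153809646585277140670173625 433974201841648854097164622644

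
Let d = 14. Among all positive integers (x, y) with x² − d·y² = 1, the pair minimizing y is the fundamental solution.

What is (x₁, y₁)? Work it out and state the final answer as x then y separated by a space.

√14 → a₀=3, period (1,2,1,6); ℓ=4 even so k=3
i=0: a=3 ⇒ p=3, q=1
…
i=2: a=2 ⇒ p=11, q=3
i=3: a=1 ⇒ p=15, q=4
→ (15, 4).  Check: 15²=225, 14·4²=224, difference 1.

15 4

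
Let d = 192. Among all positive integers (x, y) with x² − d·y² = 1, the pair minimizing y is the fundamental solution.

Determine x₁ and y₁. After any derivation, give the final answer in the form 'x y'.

d=192: √d = [13; 1,5,1,26] (ℓ=4, even), read p_3/q_3
a_0=13:  p_0=13·1+0=13,  q_0=13·0+1=1
a_1=1:  p_1=1·13+1=14,  q_1=1·1+0=1
a_2=5:  p_2=5·14+13=83,  q_2=5·1+1=6
a_3=1:  p_3=1·83+14=97,  q_3=1·6+1=7
fundamental: x₁=97, y₁=7  (since 9409 − 192·49 = 1)

97 7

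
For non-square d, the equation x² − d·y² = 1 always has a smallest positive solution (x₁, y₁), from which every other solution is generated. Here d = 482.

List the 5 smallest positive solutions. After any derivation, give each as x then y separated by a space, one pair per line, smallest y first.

√482 = [21; 1,20,1,42, …], period ℓ=4 (even) → k=3
k=0  a_k=21  p_k/q_k = 21/1
…
k=2  a_k=20  p_k/q_k = 461/21
k=3  a_k=1  p_k/q_k = 483/22
fundamental: x₁=483, y₁=22  (since 233289 − 482·484 = 1)
(483+22√482)^2 = 466577 + 21252√482
(483+22√482)^3 = 450712899 + 20529410√482
(483+22√482)^4 = 435388193857 + 19831388808√482
(483+22√482)^5 = 420584544552963 + 19157101059118√482

483 22
466577 21252
450712899 20529410
435388193857 19831388808
420584544552963 19157101059118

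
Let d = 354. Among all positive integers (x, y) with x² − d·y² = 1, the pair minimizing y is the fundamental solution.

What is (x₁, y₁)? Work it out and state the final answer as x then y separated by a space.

258065 13716

d=354: √d = [18; 1,4,2,2,18,2,2,4,1,36] (ℓ=10, even), read p_9/q_9
a_0=18:  p_0=18·1+0=18,  q_0=18·0+1=1
…
a_2=4:  p_2=4·19+18=94,  q_2=4·1+1=5
a_3=2:  p_3=2·94+19=207,  q_3=2·5+1=11
…
a_5=18:  p_5=18·508+207=9351,  q_5=18·27+11=497
a_6=2:  p_6=2·9351+508=19210,  q_6=2·497+27=1021
…
a_8=4:  p_8=4·47771+19210=210294,  q_8=4·2539+1021=11177
a_9=1:  p_9=1·210294+47771=258065,  q_9=1·11177+2539=13716
→ (258065, 13716).  Check: 258065²=66597544225, 354·13716²=66597544224, difference 1.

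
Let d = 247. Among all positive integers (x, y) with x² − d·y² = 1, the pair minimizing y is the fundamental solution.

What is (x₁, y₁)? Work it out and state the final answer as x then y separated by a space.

85292 5427

[15; 1,2,1,1,9,1,9,1,1,2,1,30] for √247; ℓ=12 ⇒ convergent index 11
k=0  a_k=15  p_k/q_k = 15/1
k=1  a_k=1  p_k/q_k = 16/1
k=2  a_k=2  p_k/q_k = 47/3
…
k=8  a_k=1  p_k/q_k = 12683/807
k=9  a_k=1  p_k/q_k = 24203/1540
k=10  a_k=2  p_k/q_k = 61089/3887
k=11  a_k=1  p_k/q_k = 85292/5427
(x₁, y₁) = (85292, 5427);  85292² − 247·5427² = 1 ✓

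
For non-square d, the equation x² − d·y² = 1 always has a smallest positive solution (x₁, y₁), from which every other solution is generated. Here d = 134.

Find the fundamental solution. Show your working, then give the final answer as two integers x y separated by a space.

√134 = [11; 1,1,2,1,3,…,1,1,22, …], period ℓ=14 (even) → k=13
k=0  a_k=11  p_k/q_k = 11/1
…
k=6  a_k=1  p_k/q_k = 382/33
…
k=9  a_k=3  p_k/q_k = 17630/1523
…
k=11  a_k=2  p_k/q_k = 61896/5347
k=12  a_k=1  p_k/q_k = 84029/7259
k=13  a_k=1  p_k/q_k = 145925/12606
fundamental: x₁=145925, y₁=12606  (since 21294105625 − 134·158911236 = 1)

145925 12606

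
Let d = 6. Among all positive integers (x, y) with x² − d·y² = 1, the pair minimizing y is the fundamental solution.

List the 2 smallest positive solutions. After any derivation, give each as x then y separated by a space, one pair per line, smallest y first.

d=6: √d = [2; 2,4] (ℓ=2, even), read p_1/q_1
a_0=2:  p_0=2·1+0=2,  q_0=2·0+1=1
a_1=2:  p_1=2·2+1=5,  q_1=2·1+0=2
fundamental: x₁=5, y₁=2  (since 25 − 6·4 = 1)
n=2: (5,2)∘(5,2) = (5·5+6·2·2, 5·2+2·5) = (49,20)

5 2
49 20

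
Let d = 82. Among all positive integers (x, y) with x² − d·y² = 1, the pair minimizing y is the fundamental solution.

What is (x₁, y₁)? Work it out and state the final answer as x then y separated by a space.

[9; 18] for √82; ℓ=1 ⇒ convergent index 1
k=0  a_k=9  p_k/q_k = 9/1
k=1  a_k=18  p_k/q_k = 163/18
→ (163, 18).  Check: 163²=26569, 82·18²=26568, difference 1.

163 18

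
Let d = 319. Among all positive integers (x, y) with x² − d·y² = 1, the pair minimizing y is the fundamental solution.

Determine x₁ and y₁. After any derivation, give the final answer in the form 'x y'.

[17; 1,6,5,1,4,…,6,1,34] for √319; ℓ=14 ⇒ convergent index 13
i=0: a=17 ⇒ p=17, q=1
i=1: a=1 ⇒ p=18, q=1
i=2: a=6 ⇒ p=125, q=7
i=3: a=5 ⇒ p=643, q=36
i=4: a=1 ⇒ p=768, q=43
i=5: a=4 ⇒ p=3715, q=208
…
i=7: a=1 ⇒ p=15628, q=875
i=8: a=3 ⇒ p=58797, q=3292
i=9: a=4 ⇒ p=250816, q=14043
i=10: a=1 ⇒ p=309613, q=17335
i=11: a=5 ⇒ p=1798881, q=100718
i=12: a=6 ⇒ p=11102899, q=621643
i=13: a=1 ⇒ p=12901780, q=722361
fundamental: x₁=12901780, y₁=722361  (since 166455927168400 − 319·521805414321 = 1)

12901780 722361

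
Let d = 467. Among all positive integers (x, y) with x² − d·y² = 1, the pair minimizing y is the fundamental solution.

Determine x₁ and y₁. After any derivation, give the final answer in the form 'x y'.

1625626 75225

√467 = [21; 1,1,1,1,3,…,1,1,42, …], period ℓ=14 (even) → k=13
a_0=21:  p_0=21·1+0=21,  q_0=21·0+1=1
…
a_3=1:  p_3=1·43+22=65,  q_3=1·2+1=3
a_4=1:  p_4=1·65+43=108,  q_4=1·3+2=5
a_5=3:  p_5=3·108+65=389,  q_5=3·5+3=18
a_6=3:  p_6=3·389+108=1275,  q_6=3·18+5=59
a_7=21:  p_7=21·1275+389=27164,  q_7=21·59+18=1257
a_8=3:  p_8=3·27164+1275=82767,  q_8=3·1257+59=3830
…
a_10=1:  p_10=1·275465+82767=358232,  q_10=1·12747+3830=16577
…
a_12=1:  p_12=1·633697+358232=991929,  q_12=1·29324+16577=45901
a_13=1:  p_13=1·991929+633697=1625626,  q_13=1·45901+29324=75225
(x₁, y₁) = (1625626, 75225);  1625626² − 467·75225² = 1 ✓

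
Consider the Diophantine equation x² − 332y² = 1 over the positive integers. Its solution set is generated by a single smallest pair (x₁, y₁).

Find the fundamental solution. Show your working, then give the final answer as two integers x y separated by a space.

√332 → a₀=18, period (4,1,1,8,1,1,4,36); ℓ=8 even so k=7
k=0  a_k=18  p_k/q_k = 18/1
k=1  a_k=4  p_k/q_k = 73/4
…
k=3  a_k=1  p_k/q_k = 164/9
…
k=5  a_k=1  p_k/q_k = 1567/86
k=6  a_k=1  p_k/q_k = 2970/163
k=7  a_k=4  p_k/q_k = 13447/738
→ (13447, 738).  Check: 13447²=180821809, 332·738²=180821808, difference 1.

13447 738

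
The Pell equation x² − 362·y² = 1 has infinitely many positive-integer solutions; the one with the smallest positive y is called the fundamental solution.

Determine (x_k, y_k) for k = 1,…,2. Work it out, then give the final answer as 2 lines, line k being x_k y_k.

[19; 38] for √362; ℓ=1 ⇒ convergent index 1
k=0  a_k=19  p_k/q_k = 19/1
k=1  a_k=38  p_k/q_k = 723/38
fundamental: x₁=723, y₁=38  (since 522729 − 362·1444 = 1)
n=2: (723,38)∘(723,38) = (723·723+362·38·38, 723·38+38·723) = (1045457,54948)

723 38
1045457 54948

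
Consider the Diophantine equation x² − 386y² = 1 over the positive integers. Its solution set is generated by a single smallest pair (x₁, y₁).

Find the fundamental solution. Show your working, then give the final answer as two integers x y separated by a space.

111555 5678

[19; 1,1,1,4,1,18,1,4,1,1,1,38] for √386; ℓ=12 ⇒ convergent index 11
a_0=19:  p_0=19·1+0=19,  q_0=19·0+1=1
a_1=1:  p_1=1·19+1=20,  q_1=1·1+0=1
a_2=1:  p_2=1·20+19=39,  q_2=1·1+1=2
a_3=1:  p_3=1·39+20=59,  q_3=1·2+1=3
a_4=4:  p_4=4·59+39=275,  q_4=4·3+2=14
a_5=1:  p_5=1·275+59=334,  q_5=1·14+3=17
a_6=18:  p_6=18·334+275=6287,  q_6=18·17+14=320
a_7=1:  p_7=1·6287+334=6621,  q_7=1·320+17=337
a_8=4:  p_8=4·6621+6287=32771,  q_8=4·337+320=1668
a_9=1:  p_9=1·32771+6621=39392,  q_9=1·1668+337=2005
a_10=1:  p_10=1·39392+32771=72163,  q_10=1·2005+1668=3673
a_11=1:  p_11=1·72163+39392=111555,  q_11=1·3673+2005=5678
(x₁, y₁) = (111555, 5678);  111555² − 386·5678² = 1 ✓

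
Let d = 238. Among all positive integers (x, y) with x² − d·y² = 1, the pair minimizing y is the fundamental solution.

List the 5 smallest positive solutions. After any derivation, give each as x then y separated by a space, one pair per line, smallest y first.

11663 756
272051137 17634456
6345864809999 411341319900
148023642285985537 9594947610352944
3452799473617033826063 223811747547751451844

√238 = [15; 2,2,1,14,1,2,2,30, …], period ℓ=8 (even) → k=7
i=0: a=15 ⇒ p=15, q=1
i=1: a=2 ⇒ p=31, q=2
…
i=3: a=1 ⇒ p=108, q=7
i=4: a=14 ⇒ p=1589, q=103
…
i=6: a=2 ⇒ p=4983, q=323
i=7: a=2 ⇒ p=11663, q=756
→ (11663, 756).  Check: 11663²=136025569, 238·756²=136025568, difference 1.
n=2: (11663,756)∘(11663,756) = (11663·11663+238·756·756, 11663·756+756·11663) = (272051137,17634456)
n=3: (272051137,17634456)∘(11663,756) = (11663·272051137+238·756·17634456, 11663·17634456+756·272051137) = (6345864809999,411341319900)
n=4: (6345864809999,411341319900)∘(11663,756) = (11663·6345864809999+238·756·411341319900, 11663·411341319900+756·6345864809999) = (148023642285985537,9594947610352944)
n=5: (148023642285985537,9594947610352944)∘(11663,756) = (11663·148023642285985537+238·756·9594947610352944, 11663·9594947610352944+756·148023642285985537) = (3452799473617033826063,223811747547751451844)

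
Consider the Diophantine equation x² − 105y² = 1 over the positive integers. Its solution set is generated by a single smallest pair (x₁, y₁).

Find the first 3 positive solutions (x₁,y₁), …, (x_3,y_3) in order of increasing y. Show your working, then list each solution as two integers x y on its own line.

41 4
3361 328
275561 26892

d=105: √d = [10; 4,20] (ℓ=2, even), read p_1/q_1
k=0  a_k=10  p_k/q_k = 10/1
k=1  a_k=4  p_k/q_k = 41/4
(x₁, y₁) = (41, 4);  41² − 105·4² = 1 ✓
(x_2, y_2) = (41·41 + 105·4·4, 41·4 + 4·41) = (3361, 328)
(x_3, y_3) = (41·3361 + 105·4·328, 41·328 + 4·3361) = (275561, 26892)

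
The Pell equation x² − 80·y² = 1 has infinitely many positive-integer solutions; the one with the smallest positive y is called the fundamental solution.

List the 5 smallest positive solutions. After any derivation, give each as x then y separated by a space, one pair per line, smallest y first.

[8; 1,16] for √80; ℓ=2 ⇒ convergent index 1
a_0=8:  p_0=8·1+0=8,  q_0=8·0+1=1
a_1=1:  p_1=1·8+1=9,  q_1=1·1+0=1
(x₁, y₁) = (9, 1);  9² − 80·1² = 1 ✓
k=2:  x_2 = 9·9+80·1·1 = 161,  y_2 = 9·1+1·9 = 18
k=3:  x_3 = 9·161+80·1·18 = 2889,  y_3 = 9·18+1·161 = 323
k=4:  x_4 = 9·2889+80·1·323 = 51841,  y_4 = 9·323+1·2889 = 5796
k=5:  x_5 = 9·51841+80·1·5796 = 930249,  y_5 = 9·5796+1·51841 = 104005

9 1
161 18
2889 323
51841 5796
930249 104005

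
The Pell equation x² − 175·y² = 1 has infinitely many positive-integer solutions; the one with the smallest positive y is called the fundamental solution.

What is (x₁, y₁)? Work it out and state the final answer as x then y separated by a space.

2024 153

d=175: √d = [13; 4,2,1,2,4,26] (ℓ=6, even), read p_5/q_5
a_0=13:  p_0=13·1+0=13,  q_0=13·0+1=1
…
a_2=2:  p_2=2·53+13=119,  q_2=2·4+1=9
…
a_4=2:  p_4=2·172+119=463,  q_4=2·13+9=35
a_5=4:  p_5=4·463+172=2024,  q_5=4·35+13=153
(x₁, y₁) = (2024, 153);  2024² − 175·153² = 1 ✓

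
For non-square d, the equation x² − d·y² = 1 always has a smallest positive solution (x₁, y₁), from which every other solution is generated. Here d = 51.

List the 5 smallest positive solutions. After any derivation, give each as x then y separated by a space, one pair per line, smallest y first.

[7; 7,14] for √51; ℓ=2 ⇒ convergent index 1
a_0=7:  p_0=7·1+0=7,  q_0=7·0+1=1
a_1=7:  p_1=7·7+1=50,  q_1=7·1+0=7
(x₁, y₁) = (50, 7);  50² − 51·7² = 1 ✓
n=2: (50,7)∘(50,7) = (50·50+51·7·7, 50·7+7·50) = (4999,700)
n=3: (4999,700)∘(50,7) = (50·4999+51·7·700, 50·700+7·4999) = (499850,69993)
n=4: (499850,69993)∘(50,7) = (50·499850+51·7·69993, 50·69993+7·499850) = (49980001,6998600)
n=5: (49980001,6998600)∘(50,7) = (50·49980001+51·7·6998600, 50·6998600+7·49980001) = (4997500250,699790007)

50 7
4999 700
499850 69993
49980001 6998600
4997500250 699790007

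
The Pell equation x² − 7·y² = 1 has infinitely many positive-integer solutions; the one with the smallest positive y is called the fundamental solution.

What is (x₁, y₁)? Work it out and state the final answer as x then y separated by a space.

√7 → a₀=2, period (1,1,1,4); ℓ=4 even so k=3
step 0: (2, 1)  from 2·(1,0) + (0,1)
step 1: (3, 1)  from 1·(2,1) + (1,0)
step 2: (5, 2)  from 1·(3,1) + (2,1)
step 3: (8, 3)  from 1·(5,2) + (3,1)
(x₁, y₁) = (8, 3);  8² − 7·3² = 1 ✓

8 3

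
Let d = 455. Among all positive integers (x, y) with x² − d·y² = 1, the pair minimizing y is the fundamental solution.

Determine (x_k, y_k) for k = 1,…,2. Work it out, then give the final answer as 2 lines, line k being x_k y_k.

√455 = [21; 3,42, …], period ℓ=2 (even) → k=1
a_0=21:  p_0=21·1+0=21,  q_0=21·0+1=1
a_1=3:  p_1=3·21+1=64,  q_1=3·1+0=3
(x₁, y₁) = (64, 3);  64² − 455·3² = 1 ✓
(64+3√455)^2 = 8191 + 384√455

64 3
8191 384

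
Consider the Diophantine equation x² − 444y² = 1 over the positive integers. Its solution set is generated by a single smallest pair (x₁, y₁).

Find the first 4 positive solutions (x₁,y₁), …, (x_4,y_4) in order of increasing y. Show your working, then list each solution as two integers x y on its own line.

295 14
174049 8260
102688615 4873386
60586108801 2875289480

[21; 14,42] for √444; ℓ=2 ⇒ convergent index 1
k=0  a_k=21  p_k/q_k = 21/1
k=1  a_k=14  p_k/q_k = 295/14
(x₁, y₁) = (295, 14);  295² − 444·14² = 1 ✓
k=2:  x_2 = 295·295+444·14·14 = 174049,  y_2 = 295·14+14·295 = 8260
k=3:  x_3 = 295·174049+444·14·8260 = 102688615,  y_3 = 295·8260+14·174049 = 4873386
k=4:  x_4 = 295·102688615+444·14·4873386 = 60586108801,  y_4 = 295·4873386+14·102688615 = 2875289480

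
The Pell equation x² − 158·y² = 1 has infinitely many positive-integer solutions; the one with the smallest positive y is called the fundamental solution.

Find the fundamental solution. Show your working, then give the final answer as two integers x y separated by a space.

d=158: √d = [12; 1,1,3,12,3,1,1,24] (ℓ=8, even), read p_7/q_7
i=0: a=12 ⇒ p=12, q=1
i=1: a=1 ⇒ p=13, q=1
i=2: a=1 ⇒ p=25, q=2
…
i=4: a=12 ⇒ p=1081, q=86
…
i=6: a=1 ⇒ p=4412, q=351
i=7: a=1 ⇒ p=7743, q=616
fundamental: x₁=7743, y₁=616  (since 59954049 − 158·379456 = 1)

7743 616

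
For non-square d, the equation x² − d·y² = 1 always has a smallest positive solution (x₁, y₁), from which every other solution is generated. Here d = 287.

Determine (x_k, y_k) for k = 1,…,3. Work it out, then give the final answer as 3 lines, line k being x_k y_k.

d=287: √d = [16; 1,15,1,32] (ℓ=4, even), read p_3/q_3
a_0=16:  p_0=16·1+0=16,  q_0=16·0+1=1
…
a_2=15:  p_2=15·17+16=271,  q_2=15·1+1=16
a_3=1:  p_3=1·271+17=288,  q_3=1·16+1=17
fundamental: x₁=288, y₁=17  (since 82944 − 287·289 = 1)
(x_2, y_2) = (288·288 + 287·17·17, 288·17 + 17·288) = (165887, 9792)
(x_3, y_3) = (288·165887 + 287·17·9792, 288·9792 + 17·165887) = (95550624, 5640175)

288 17
165887 9792
95550624 5640175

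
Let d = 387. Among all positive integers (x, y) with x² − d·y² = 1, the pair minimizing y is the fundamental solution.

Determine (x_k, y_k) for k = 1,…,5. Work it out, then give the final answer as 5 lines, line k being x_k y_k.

3482 177
24248647 1232628
168867574226 8584021215
1175993762661217 59779122508632
8189620394305140962 416301800566092033

d=387: √d = [19; 1,2,19,2,1,38] (ℓ=6, even), read p_5/q_5
i=0: a=19 ⇒ p=19, q=1
i=1: a=1 ⇒ p=20, q=1
…
i=4: a=2 ⇒ p=2341, q=119
i=5: a=1 ⇒ p=3482, q=177
(x₁, y₁) = (3482, 177);  3482² − 387·177² = 1 ✓
(x_2, y_2) = (3482·3482 + 387·177·177, 3482·177 + 177·3482) = (24248647, 1232628)
(x_3, y_3) = (3482·24248647 + 387·177·1232628, 3482·1232628 + 177·24248647) = (168867574226, 8584021215)
(x_4, y_4) = (3482·168867574226 + 387·177·8584021215, 3482·8584021215 + 177·168867574226) = (1175993762661217, 59779122508632)
(x_5, y_5) = (3482·1175993762661217 + 387·177·59779122508632, 3482·59779122508632 + 177·1175993762661217) = (8189620394305140962, 416301800566092033)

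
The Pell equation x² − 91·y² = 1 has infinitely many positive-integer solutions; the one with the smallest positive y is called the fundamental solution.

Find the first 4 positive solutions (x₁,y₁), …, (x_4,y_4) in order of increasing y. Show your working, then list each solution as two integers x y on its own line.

√91 = [9; 1,1,5,1,5,1,1,18, …], period ℓ=8 (even) → k=7
step 0: (9, 1)  from 9·(1,0) + (0,1)
…
step 6: (849, 89)  from 1·(725,76) + (124,13)
step 7: (1574, 165)  from 1·(849,89) + (725,76)
→ (1574, 165).  Check: 1574²=2477476, 91·165²=2477475, difference 1.
(1574+165√91)^2 = 4954951 + 519420√91
(1574+165√91)^3 = 15598184174 + 1635133995√91
(1574+165√91)^4 = 49103078824801 + 5147401296840√91

1574 165
4954951 519420
15598184174 1635133995
49103078824801 5147401296840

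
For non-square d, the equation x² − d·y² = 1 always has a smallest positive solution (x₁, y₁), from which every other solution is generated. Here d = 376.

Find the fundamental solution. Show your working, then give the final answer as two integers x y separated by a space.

d=376: √d = [19; 2,1,1,3,1,…,1,2,38] (ℓ=16, even), read p_15/q_15
k=0  a_k=19  p_k/q_k = 19/1
…
k=3  a_k=1  p_k/q_k = 97/5
k=4  a_k=3  p_k/q_k = 349/18
…
k=6  a_k=2  p_k/q_k = 1241/64
…
k=9  a_k=2  p_k/q_k = 28834/1487
k=10  a_k=2  p_k/q_k = 70621/3642
…
k=12  a_k=3  p_k/q_k = 368986/19029
…
k=14  a_k=1  p_k/q_k = 837427/43187
k=15  a_k=2  p_k/q_k = 2143295/110532
→ (2143295, 110532).  Check: 2143295²=4593713457025, 376·110532²=4593713457024, difference 1.

2143295 110532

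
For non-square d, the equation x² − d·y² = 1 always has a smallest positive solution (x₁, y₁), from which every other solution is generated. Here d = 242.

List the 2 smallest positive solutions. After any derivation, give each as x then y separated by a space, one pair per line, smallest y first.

19601 1260
768398401 49394520

√242 → a₀=15, period (1,1,3,1,14,1,3,1,1,30); ℓ=10 even so k=9
i=0: a=15 ⇒ p=15, q=1
i=1: a=1 ⇒ p=16, q=1
i=2: a=1 ⇒ p=31, q=2
i=3: a=3 ⇒ p=109, q=7
i=4: a=1 ⇒ p=140, q=9
…
i=6: a=1 ⇒ p=2209, q=142
i=7: a=3 ⇒ p=8696, q=559
i=8: a=1 ⇒ p=10905, q=701
i=9: a=1 ⇒ p=19601, q=1260
(x₁, y₁) = (19601, 1260);  19601² − 242·1260² = 1 ✓
k=2:  x_2 = 19601·19601+242·1260·1260 = 768398401,  y_2 = 19601·1260+1260·19601 = 49394520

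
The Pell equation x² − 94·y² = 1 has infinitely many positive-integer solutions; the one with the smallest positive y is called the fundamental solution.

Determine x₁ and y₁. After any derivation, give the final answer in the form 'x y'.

2143295 221064

[9; 1,2,3,1,1,…,2,1,18] for √94; ℓ=16 ⇒ convergent index 15
step 0: (9, 1)  from 9·(1,0) + (0,1)
…
step 2: (29, 3)  from 2·(10,1) + (9,1)
step 3: (97, 10)  from 3·(29,3) + (10,1)
step 4: (126, 13)  from 1·(97,10) + (29,3)
…
step 9: (14417, 1487)  from 1·(12953,1336) + (1464,151)
…
step 14: (1490361, 153719)  from 2·(652934,67345) + (184493,19029)
step 15: (2143295, 221064)  from 1·(1490361,153719) + (652934,67345)
(x₁, y₁) = (2143295, 221064);  2143295² − 94·221064² = 1 ✓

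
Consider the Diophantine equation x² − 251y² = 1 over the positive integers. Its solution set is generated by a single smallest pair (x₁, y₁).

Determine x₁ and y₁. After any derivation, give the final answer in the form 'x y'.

[15; 1,5,2,1,2,…,5,1,30] for √251; ℓ=14 ⇒ convergent index 13
k=0  a_k=15  p_k/q_k = 15/1
k=1  a_k=1  p_k/q_k = 16/1
k=2  a_k=5  p_k/q_k = 95/6
k=3  a_k=2  p_k/q_k = 206/13
k=4  a_k=1  p_k/q_k = 301/19
…
k=6  a_k=2  p_k/q_k = 1917/121
k=7  a_k=15  p_k/q_k = 29563/1866
k=8  a_k=2  p_k/q_k = 61043/3853
k=9  a_k=2  p_k/q_k = 151649/9572
…
k=11  a_k=2  p_k/q_k = 577033/36422
k=12  a_k=5  p_k/q_k = 3097857/195535
k=13  a_k=1  p_k/q_k = 3674890/231957
→ (3674890, 231957).  Check: 3674890²=13504816512100, 251·231957²=13504816512099, difference 1.

3674890 231957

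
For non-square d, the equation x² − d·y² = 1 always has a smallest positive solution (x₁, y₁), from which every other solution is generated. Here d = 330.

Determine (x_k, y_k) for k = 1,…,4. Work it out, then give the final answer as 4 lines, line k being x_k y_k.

109 6
23761 1308
5179789 285138
1129170241 62158776

d=330: √d = [18; 6,36] (ℓ=2, even), read p_1/q_1
i=0: a=18 ⇒ p=18, q=1
i=1: a=6 ⇒ p=109, q=6
→ (109, 6).  Check: 109²=11881, 330·6²=11880, difference 1.
(x_2, y_2) = (109·109 + 330·6·6, 109·6 + 6·109) = (23761, 1308)
(x_3, y_3) = (109·23761 + 330·6·1308, 109·1308 + 6·23761) = (5179789, 285138)
(x_4, y_4) = (109·5179789 + 330·6·285138, 109·285138 + 6·5179789) = (1129170241, 62158776)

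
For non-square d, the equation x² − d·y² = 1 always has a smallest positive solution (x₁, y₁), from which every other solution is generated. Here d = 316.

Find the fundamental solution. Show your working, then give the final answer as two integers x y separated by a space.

12799 720

d=316: √d = [17; 1,3,2,8,2,3,1,34] (ℓ=8, even), read p_7/q_7
k=0  a_k=17  p_k/q_k = 17/1
k=1  a_k=1  p_k/q_k = 18/1
k=2  a_k=3  p_k/q_k = 71/4
…
k=4  a_k=8  p_k/q_k = 1351/76
…
k=6  a_k=3  p_k/q_k = 9937/559
k=7  a_k=1  p_k/q_k = 12799/720
(x₁, y₁) = (12799, 720);  12799² − 316·720² = 1 ✓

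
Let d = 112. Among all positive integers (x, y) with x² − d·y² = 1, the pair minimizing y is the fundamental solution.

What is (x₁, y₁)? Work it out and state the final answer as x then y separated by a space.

d=112: √d = [10; 1,1,2,1,1,20] (ℓ=6, even), read p_5/q_5
k=0  a_k=10  p_k/q_k = 10/1
k=1  a_k=1  p_k/q_k = 11/1
k=2  a_k=1  p_k/q_k = 21/2
k=3  a_k=2  p_k/q_k = 53/5
k=4  a_k=1  p_k/q_k = 74/7
k=5  a_k=1  p_k/q_k = 127/12
fundamental: x₁=127, y₁=12  (since 16129 − 112·144 = 1)

127 12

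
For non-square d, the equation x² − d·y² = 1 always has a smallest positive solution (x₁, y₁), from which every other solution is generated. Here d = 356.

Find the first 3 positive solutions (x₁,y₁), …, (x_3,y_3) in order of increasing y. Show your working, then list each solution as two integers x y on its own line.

d=356: √d = [18; 1,6,1,1,2,…,6,1,36] (ℓ=14, even), read p_13/q_13
a_0=18:  p_0=18·1+0=18,  q_0=18·0+1=1
a_1=1:  p_1=1·18+1=19,  q_1=1·1+0=1
a_2=6:  p_2=6·19+18=132,  q_2=6·1+1=7
a_3=1:  p_3=1·132+19=151,  q_3=1·7+1=8
a_4=1:  p_4=1·151+132=283,  q_4=1·8+7=15
a_5=2:  p_5=2·283+151=717,  q_5=2·15+8=38
a_6=1:  p_6=1·717+283=1000,  q_6=1·38+15=53
a_7=8:  p_7=8·1000+717=8717,  q_7=8·53+38=462
a_8=1:  p_8=1·8717+1000=9717,  q_8=1·462+53=515
a_9=2:  p_9=2·9717+8717=28151,  q_9=2·515+462=1492
a_10=1:  p_10=1·28151+9717=37868,  q_10=1·1492+515=2007
a_11=1:  p_11=1·37868+28151=66019,  q_11=1·2007+1492=3499
a_12=6:  p_12=6·66019+37868=433982,  q_12=6·3499+2007=23001
a_13=1:  p_13=1·433982+66019=500001,  q_13=1·23001+3499=26500
fundamental: x₁=500001, y₁=26500  (since 250001000001 − 356·702250000 = 1)
n=2: (500001,26500)∘(500001,26500) = (500001·500001+356·26500·26500, 500001·26500+26500·500001) = (500002000001,26500053000)
n=3: (500002000001,26500053000)∘(500001,26500) = (500001·500002000001+356·26500·26500053000, 500001·26500053000+26500·500002000001) = (500003000004500001,26500106000079500)

500001 26500
500002000001 26500053000
500003000004500001 26500106000079500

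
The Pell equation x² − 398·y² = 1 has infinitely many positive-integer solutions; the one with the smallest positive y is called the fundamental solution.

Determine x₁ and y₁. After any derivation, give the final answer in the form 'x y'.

√398 = [19; 1,18,1,38, …], period ℓ=4 (even) → k=3
k=0  a_k=19  p_k/q_k = 19/1
…
k=2  a_k=18  p_k/q_k = 379/19
k=3  a_k=1  p_k/q_k = 399/20
fundamental: x₁=399, y₁=20  (since 159201 − 398·400 = 1)

399 20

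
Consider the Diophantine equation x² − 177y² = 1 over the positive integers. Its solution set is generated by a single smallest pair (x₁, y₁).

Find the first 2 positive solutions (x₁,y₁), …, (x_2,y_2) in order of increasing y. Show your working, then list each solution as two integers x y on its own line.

√177 = [13; 3,3,2,8,2,3,3,26, …], period ℓ=8 (even) → k=7
i=0: a=13 ⇒ p=13, q=1
…
i=6: a=3 ⇒ p=18985, q=1427
i=7: a=3 ⇒ p=62423, q=4692
→ (62423, 4692).  Check: 62423²=3896630929, 177·4692²=3896630928, difference 1.
n=2: (62423,4692)∘(62423,4692) = (62423·62423+177·4692·4692, 62423·4692+4692·62423) = (7793261857,585777432)

62423 4692
7793261857 585777432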